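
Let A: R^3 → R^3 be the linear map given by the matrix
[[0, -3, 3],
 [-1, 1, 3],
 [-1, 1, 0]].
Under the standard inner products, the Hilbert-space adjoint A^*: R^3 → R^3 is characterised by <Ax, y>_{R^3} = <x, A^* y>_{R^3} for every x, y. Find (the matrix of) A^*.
A^* = A^T =
[[0, -1, -1],
 [-3, 1, 1],
 [3, 3, 0]]

For real matrices with standard dot products, the defining identity <Ax, y> = <x, A^* y> gives (Ax)^T y = x^T (A^*) y, i.e. x^T A^T y = x^T (A^*) y. Since this holds for all x, y, we must have A^* = A^T. Therefore
A^* =
[[0, -1, -1],
 [-3, 1, 1],
 [3, 3, 0]].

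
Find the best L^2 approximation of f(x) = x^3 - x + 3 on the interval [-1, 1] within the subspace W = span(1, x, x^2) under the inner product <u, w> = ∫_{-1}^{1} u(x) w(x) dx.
g(x) = 3 - 2*x/5

The best approximation g ∈ W is the orthogonal projection of f onto W. Writing g = a_0 + a_1 x + a_2 x^2, the coefficients solve the normal equations G · a = b where
  G_{ij} = <φ_i, φ_j> and b_i = <f, φ_i>, with φ_0 = 1, φ_1 = x, φ_2 = x^2.
G =
  [2, 0, 2/3]
  [0, 2/3, 0]
  [2/3, 0, 2/5],
b = (6, -4/15, 2).
Solving gives a_0 = 3, a_1 = -2/5, a_2 = 0, so
  g(x) = 3 - 2*x/5.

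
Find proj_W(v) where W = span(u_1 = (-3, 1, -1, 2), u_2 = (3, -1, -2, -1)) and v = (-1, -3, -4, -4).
proj_W(v) = (48/25, -16/25, -68/25, -4/25)

Set up U = [u_1 | ... | u_2] ∈ R^(4×2). The projector onto W = col(U) is P = U (U^T U)^(-1) U^T.
Compute U^T U =
  [15, -10]
  [-10, 15],
and U^T v = (-4, 12).
Solve U^T U · c = U^T v for the coefficients: c = (12/25, 28/25). The projection is proj_W(v) = U c.
Check: (v - proj_W(v)) · u_1 = 0  (should be 0).
Check: (v - proj_W(v)) · u_2 = 0  (should be 0).
Result: proj_W(v) = (48/25, -16/25, -68/25, -4/25).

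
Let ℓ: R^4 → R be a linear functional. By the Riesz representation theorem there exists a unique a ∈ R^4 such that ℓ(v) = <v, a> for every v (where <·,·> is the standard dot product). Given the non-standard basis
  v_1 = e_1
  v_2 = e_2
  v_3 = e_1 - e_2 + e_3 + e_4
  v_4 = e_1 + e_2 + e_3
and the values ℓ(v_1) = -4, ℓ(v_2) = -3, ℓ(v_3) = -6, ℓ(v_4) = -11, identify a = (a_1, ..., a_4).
a = (-4, -3, -4, -1)

Write a = (a_1, ..., a_4) in the standard basis. For each basis vector v_i, ℓ(v_i) = <v_i, a> is a linear equation in the a_j's. Collect the n equations into a matrix system V a = ℓ, where row i of V is v_i (expressed in the standard basis). Since V is invertible (lower-triangular with 1s on the diagonal, up to permutation), solve by back-substitution:
  V =
[[1, 0, 0, 0],
 [0, 1, 0, 0],
 [1, -1, 1, 1],
 [1, 1, 1, 0]]
  V a = (-4, -3, -6, -11)
Solving gives a = (-4, -3, -4, -1).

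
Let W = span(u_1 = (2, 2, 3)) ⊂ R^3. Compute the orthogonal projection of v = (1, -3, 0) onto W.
proj_W(v) = (-8/17, -8/17, -12/17)

Set up U = [u_1 | ... | u_1] ∈ R^(3×1). The projector onto W = col(U) is P = U (U^T U)^(-1) U^T.
Compute U^T U =
  [17],
and U^T v = (-4).
Solve U^T U · c = U^T v for the coefficients: c = (-4/17). The projection is proj_W(v) = U c.
Check: (v - proj_W(v)) · u_1 = 0  (should be 0).
Result: proj_W(v) = (-8/17, -8/17, -12/17).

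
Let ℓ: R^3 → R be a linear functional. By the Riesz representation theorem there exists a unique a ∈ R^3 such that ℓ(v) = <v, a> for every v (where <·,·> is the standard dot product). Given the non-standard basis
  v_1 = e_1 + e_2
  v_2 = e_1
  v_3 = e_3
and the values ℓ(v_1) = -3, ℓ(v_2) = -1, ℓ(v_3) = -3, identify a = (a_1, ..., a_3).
a = (-1, -2, -3)

Write a = (a_1, ..., a_3) in the standard basis. For each basis vector v_i, ℓ(v_i) = <v_i, a> is a linear equation in the a_j's. Collect the n equations into a matrix system V a = ℓ, where row i of V is v_i (expressed in the standard basis). Since V is invertible (lower-triangular with 1s on the diagonal, up to permutation), solve by back-substitution:
  V =
[[1, 1, 0],
 [1, 0, 0],
 [0, 0, 1]]
  V a = (-3, -1, -3)
Solving gives a = (-1, -2, -3).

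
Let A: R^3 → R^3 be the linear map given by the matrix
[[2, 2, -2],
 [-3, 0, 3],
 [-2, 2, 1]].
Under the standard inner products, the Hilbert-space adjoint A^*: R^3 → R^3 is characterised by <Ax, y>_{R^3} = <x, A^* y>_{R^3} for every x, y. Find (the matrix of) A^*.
A^* = A^T =
[[2, -3, -2],
 [2, 0, 2],
 [-2, 3, 1]]

For real matrices with standard dot products, the defining identity <Ax, y> = <x, A^* y> gives (Ax)^T y = x^T (A^*) y, i.e. x^T A^T y = x^T (A^*) y. Since this holds for all x, y, we must have A^* = A^T. Therefore
A^* =
[[2, -3, -2],
 [2, 0, 2],
 [-2, 3, 1]].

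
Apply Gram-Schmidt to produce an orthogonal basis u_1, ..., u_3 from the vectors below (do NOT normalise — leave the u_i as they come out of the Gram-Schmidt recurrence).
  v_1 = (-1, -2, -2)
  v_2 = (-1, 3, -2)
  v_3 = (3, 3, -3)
Orthogonal basis:
  u_1 = (-1, -2, -2)
  u_2 = (-10/9, 25/9, -20/9)
  u_3 = (18/5, 0, -9/5)

Apply the Gram-Schmidt recurrence
  u_1 = v_1
  u_i = v_i − Σ_{j<i} ((v_i · u_j) / (u_j · u_j)) · u_j.

Step by step this gives:
  u_1 = (-1, -2, -2)
  u_2 = (-10/9, 25/9, -20/9)
  u_3 = (18/5, 0, -9/5)

Orthogonality check:
  u_2 · u_1 = 0 (should be 0)
  u_3 · u_1 = 0 (should be 0)
  u_3 · u_2 = 0 (should be 0)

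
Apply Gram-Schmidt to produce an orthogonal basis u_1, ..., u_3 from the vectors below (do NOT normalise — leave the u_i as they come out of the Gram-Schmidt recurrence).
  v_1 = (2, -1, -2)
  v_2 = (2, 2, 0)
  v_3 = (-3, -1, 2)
Orthogonal basis:
  u_1 = (2, -1, -2)
  u_2 = (14/9, 20/9, 4/9)
  u_3 = (4/17, -4/17, 6/17)

Apply the Gram-Schmidt recurrence
  u_1 = v_1
  u_i = v_i − Σ_{j<i} ((v_i · u_j) / (u_j · u_j)) · u_j.

Step by step this gives:
  u_1 = (2, -1, -2)
  u_2 = (14/9, 20/9, 4/9)
  u_3 = (4/17, -4/17, 6/17)

Orthogonality check:
  u_2 · u_1 = 0 (should be 0)
  u_3 · u_1 = 0 (should be 0)
  u_3 · u_2 = 0 (should be 0)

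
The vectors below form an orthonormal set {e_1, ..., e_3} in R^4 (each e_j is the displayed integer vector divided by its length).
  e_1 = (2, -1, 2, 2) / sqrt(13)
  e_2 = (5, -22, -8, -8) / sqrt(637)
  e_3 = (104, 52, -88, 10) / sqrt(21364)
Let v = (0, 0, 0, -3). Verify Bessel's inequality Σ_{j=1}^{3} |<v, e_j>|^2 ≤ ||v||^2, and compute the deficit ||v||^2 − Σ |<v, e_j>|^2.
Σ |<v, e_j>|^2 = 405/109; ||v||^2 = 9; deficit = 576/109

Write each e_j = u_j / sqrt(<u_j, u_j>) where u_j is the displayed integer vector. Then <v, e_j> = <v, u_j> / sqrt(<u_j, u_j>), so |<v, e_j>|^2 = <v, u_j>^2 / <u_j, u_j>.
Coefficients: <v, e_1> = -6/sqrt(13), <v, e_2> = 24/sqrt(637), <v, e_3> = -30/sqrt(21364).
Square and sum: Σ |<v, e_j>|^2 = 405/109.
Compute ||v||^2 = v·v = 9.
Deficit = 9 − 405/109 = 576/109 ≥ 0, confirming Bessel's inequality. (The deficit equals ||v − Σ <v,e_j> e_j||^2, the squared distance from v to span{e_j}.)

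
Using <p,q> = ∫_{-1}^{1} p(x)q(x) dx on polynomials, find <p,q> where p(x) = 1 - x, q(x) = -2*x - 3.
<p,q> = -14/3

Expand the product: p(x)·q(x) = 2*x^2 + x - 3.
∫_{-1}^{1} of each monomial x^k gives [2/(k+1) if k even, 0 if k odd]. Integrating term-by-term (or equivalently evaluating the antiderivative F(x) = 2*x^3/3 + x^2/2 - 3*x at the endpoints):
  F(1) − F(−1) = -11/6 − (17/6) = -14/3.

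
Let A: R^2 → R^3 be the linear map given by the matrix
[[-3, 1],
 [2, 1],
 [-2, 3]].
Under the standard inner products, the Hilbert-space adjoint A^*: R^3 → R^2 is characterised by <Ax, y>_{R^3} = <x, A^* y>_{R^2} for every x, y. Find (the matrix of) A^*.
A^* = A^T =
[[-3, 2, -2],
 [1, 1, 3]]

For real matrices with standard dot products, the defining identity <Ax, y> = <x, A^* y> gives (Ax)^T y = x^T (A^*) y, i.e. x^T A^T y = x^T (A^*) y. Since this holds for all x, y, we must have A^* = A^T. Therefore
A^* =
[[-3, 2, -2],
 [1, 1, 3]].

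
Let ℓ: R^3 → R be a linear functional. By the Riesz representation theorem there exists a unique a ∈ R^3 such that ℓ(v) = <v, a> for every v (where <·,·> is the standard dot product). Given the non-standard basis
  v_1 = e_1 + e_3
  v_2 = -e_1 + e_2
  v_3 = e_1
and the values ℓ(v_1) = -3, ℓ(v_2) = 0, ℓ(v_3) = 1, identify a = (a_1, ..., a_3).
a = (1, 1, -4)

Write a = (a_1, ..., a_3) in the standard basis. For each basis vector v_i, ℓ(v_i) = <v_i, a> is a linear equation in the a_j's. Collect the n equations into a matrix system V a = ℓ, where row i of V is v_i (expressed in the standard basis). Since V is invertible (lower-triangular with 1s on the diagonal, up to permutation), solve by back-substitution:
  V =
[[1, 0, 1],
 [-1, 1, 0],
 [1, 0, 0]]
  V a = (-3, 0, 1)
Solving gives a = (1, 1, -4).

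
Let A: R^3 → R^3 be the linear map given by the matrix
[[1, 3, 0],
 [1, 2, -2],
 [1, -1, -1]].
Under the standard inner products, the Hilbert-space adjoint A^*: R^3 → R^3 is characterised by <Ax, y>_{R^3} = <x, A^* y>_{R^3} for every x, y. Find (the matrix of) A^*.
A^* = A^T =
[[1, 1, 1],
 [3, 2, -1],
 [0, -2, -1]]

For real matrices with standard dot products, the defining identity <Ax, y> = <x, A^* y> gives (Ax)^T y = x^T (A^*) y, i.e. x^T A^T y = x^T (A^*) y. Since this holds for all x, y, we must have A^* = A^T. Therefore
A^* =
[[1, 1, 1],
 [3, 2, -1],
 [0, -2, -1]].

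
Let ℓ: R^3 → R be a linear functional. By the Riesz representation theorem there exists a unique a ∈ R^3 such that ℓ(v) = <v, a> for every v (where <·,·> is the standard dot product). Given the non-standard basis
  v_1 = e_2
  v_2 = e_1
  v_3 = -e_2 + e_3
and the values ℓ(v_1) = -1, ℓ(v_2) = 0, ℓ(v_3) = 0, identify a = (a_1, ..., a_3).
a = (0, -1, -1)

Write a = (a_1, ..., a_3) in the standard basis. For each basis vector v_i, ℓ(v_i) = <v_i, a> is a linear equation in the a_j's. Collect the n equations into a matrix system V a = ℓ, where row i of V is v_i (expressed in the standard basis). Since V is invertible (lower-triangular with 1s on the diagonal, up to permutation), solve by back-substitution:
  V =
[[0, 1, 0],
 [1, 0, 0],
 [0, -1, 1]]
  V a = (-1, 0, 0)
Solving gives a = (0, -1, -1).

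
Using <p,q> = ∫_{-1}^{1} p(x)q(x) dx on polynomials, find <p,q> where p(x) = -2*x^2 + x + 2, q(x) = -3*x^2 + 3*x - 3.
<p,q> = -38/5

Expand the product: p(x)·q(x) = 6*x^4 - 9*x^3 + 3*x^2 + 3*x - 6.
∫_{-1}^{1} of each monomial x^k gives [2/(k+1) if k even, 0 if k odd]. Integrating term-by-term (or equivalently evaluating the antiderivative F(x) = 6*x^5/5 - 9*x^4/4 + x^3 + 3*x^2/2 - 6*x at the endpoints):
  F(1) − F(−1) = -91/20 − (61/20) = -38/5.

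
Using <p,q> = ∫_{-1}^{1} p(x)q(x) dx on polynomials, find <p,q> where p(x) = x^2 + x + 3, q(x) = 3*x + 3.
<p,q> = 22

Expand the product: p(x)·q(x) = 3*x^3 + 6*x^2 + 12*x + 9.
∫_{-1}^{1} of each monomial x^k gives [2/(k+1) if k even, 0 if k odd]. Integrating term-by-term (or equivalently evaluating the antiderivative F(x) = 3*x^4/4 + 2*x^3 + 6*x^2 + 9*x at the endpoints):
  F(1) − F(−1) = 71/4 − (-17/4) = 22.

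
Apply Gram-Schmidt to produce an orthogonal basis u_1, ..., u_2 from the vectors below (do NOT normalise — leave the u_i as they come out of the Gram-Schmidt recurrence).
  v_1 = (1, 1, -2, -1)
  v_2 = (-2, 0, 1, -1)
Orthogonal basis:
  u_1 = (1, 1, -2, -1)
  u_2 = (-11/7, 3/7, 1/7, -10/7)

Apply the Gram-Schmidt recurrence
  u_1 = v_1
  u_i = v_i − Σ_{j<i} ((v_i · u_j) / (u_j · u_j)) · u_j.

Step by step this gives:
  u_1 = (1, 1, -2, -1)
  u_2 = (-11/7, 3/7, 1/7, -10/7)

Orthogonality check:
  u_2 · u_1 = 0 (should be 0)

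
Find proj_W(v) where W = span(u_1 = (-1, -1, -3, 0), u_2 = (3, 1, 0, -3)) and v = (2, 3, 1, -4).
proj_W(v) = (665/193, 267/193, 204/193, -597/193)

Set up U = [u_1 | ... | u_2] ∈ R^(4×2). The projector onto W = col(U) is P = U (U^T U)^(-1) U^T.
Compute U^T U =
  [11, -4]
  [-4, 19],
and U^T v = (-8, 21).
Solve U^T U · c = U^T v for the coefficients: c = (-68/193, 199/193). The projection is proj_W(v) = U c.
Check: (v - proj_W(v)) · u_1 = 0  (should be 0).
Check: (v - proj_W(v)) · u_2 = 0  (should be 0).
Result: proj_W(v) = (665/193, 267/193, 204/193, -597/193).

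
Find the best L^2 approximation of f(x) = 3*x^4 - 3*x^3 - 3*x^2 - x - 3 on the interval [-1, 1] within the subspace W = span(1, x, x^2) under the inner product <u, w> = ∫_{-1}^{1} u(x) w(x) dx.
g(x) = -3*x^2/7 - 14*x/5 - 114/35

The best approximation g ∈ W is the orthogonal projection of f onto W. Writing g = a_0 + a_1 x + a_2 x^2, the coefficients solve the normal equations G · a = b where
  G_{ij} = <φ_i, φ_j> and b_i = <f, φ_i>, with φ_0 = 1, φ_1 = x, φ_2 = x^2.
G =
  [2, 0, 2/3]
  [0, 2/3, 0]
  [2/3, 0, 2/5],
b = (-34/5, -28/15, -82/35).
Solving gives a_0 = -114/35, a_1 = -14/5, a_2 = -3/7, so
  g(x) = -3*x^2/7 - 14*x/5 - 114/35.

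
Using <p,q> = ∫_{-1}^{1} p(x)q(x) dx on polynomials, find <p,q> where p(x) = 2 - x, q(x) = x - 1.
<p,q> = -14/3

Expand the product: p(x)·q(x) = -x^2 + 3*x - 2.
∫_{-1}^{1} of each monomial x^k gives [2/(k+1) if k even, 0 if k odd]. Integrating term-by-term (or equivalently evaluating the antiderivative F(x) = -x^3/3 + 3*x^2/2 - 2*x at the endpoints):
  F(1) − F(−1) = -5/6 − (23/6) = -14/3.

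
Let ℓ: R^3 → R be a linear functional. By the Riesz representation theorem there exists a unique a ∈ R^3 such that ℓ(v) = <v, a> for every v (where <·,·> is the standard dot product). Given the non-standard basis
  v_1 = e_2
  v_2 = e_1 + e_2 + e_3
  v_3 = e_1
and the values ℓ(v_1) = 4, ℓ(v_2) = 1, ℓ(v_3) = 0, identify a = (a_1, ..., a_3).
a = (0, 4, -3)

Write a = (a_1, ..., a_3) in the standard basis. For each basis vector v_i, ℓ(v_i) = <v_i, a> is a linear equation in the a_j's. Collect the n equations into a matrix system V a = ℓ, where row i of V is v_i (expressed in the standard basis). Since V is invertible (lower-triangular with 1s on the diagonal, up to permutation), solve by back-substitution:
  V =
[[0, 1, 0],
 [1, 1, 1],
 [1, 0, 0]]
  V a = (4, 1, 0)
Solving gives a = (0, 4, -3).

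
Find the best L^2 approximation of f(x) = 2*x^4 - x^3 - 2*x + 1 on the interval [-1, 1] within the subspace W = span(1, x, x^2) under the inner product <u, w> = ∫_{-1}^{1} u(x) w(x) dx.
g(x) = 12*x^2/7 - 13*x/5 + 29/35

The best approximation g ∈ W is the orthogonal projection of f onto W. Writing g = a_0 + a_1 x + a_2 x^2, the coefficients solve the normal equations G · a = b where
  G_{ij} = <φ_i, φ_j> and b_i = <f, φ_i>, with φ_0 = 1, φ_1 = x, φ_2 = x^2.
G =
  [2, 0, 2/3]
  [0, 2/3, 0]
  [2/3, 0, 2/5],
b = (14/5, -26/15, 26/21).
Solving gives a_0 = 29/35, a_1 = -13/5, a_2 = 12/7, so
  g(x) = 12*x^2/7 - 13*x/5 + 29/35.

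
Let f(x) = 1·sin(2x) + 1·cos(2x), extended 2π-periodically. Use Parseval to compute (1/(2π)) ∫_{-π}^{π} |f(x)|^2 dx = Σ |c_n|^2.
Σ |c_n|^2 = 1

Expand |f|^2 and use orthogonality of {sin(nx), cos(mx)} on [-π, π]:
  ∫_{-π}^{π} sin(nx)^2 dx = π, ∫ cos(mx)^2 dx = π, and cross terms integrate to 0.
So ∫_{-π}^{π} f(x)^2 dx = 1^2 · π + 1^2 · π = (1 + 1)π.
Divide by 2π: (1 + 1)/2 = 1.
By Parseval, this equals Σ |c_n|^2.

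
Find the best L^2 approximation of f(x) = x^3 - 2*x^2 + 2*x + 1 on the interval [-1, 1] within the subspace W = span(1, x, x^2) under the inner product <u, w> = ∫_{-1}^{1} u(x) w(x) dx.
g(x) = -2*x^2 + 13*x/5 + 1

The best approximation g ∈ W is the orthogonal projection of f onto W. Writing g = a_0 + a_1 x + a_2 x^2, the coefficients solve the normal equations G · a = b where
  G_{ij} = <φ_i, φ_j> and b_i = <f, φ_i>, with φ_0 = 1, φ_1 = x, φ_2 = x^2.
G =
  [2, 0, 2/3]
  [0, 2/3, 0]
  [2/3, 0, 2/5],
b = (2/3, 26/15, -2/15).
Solving gives a_0 = 1, a_1 = 13/5, a_2 = -2, so
  g(x) = -2*x^2 + 13*x/5 + 1.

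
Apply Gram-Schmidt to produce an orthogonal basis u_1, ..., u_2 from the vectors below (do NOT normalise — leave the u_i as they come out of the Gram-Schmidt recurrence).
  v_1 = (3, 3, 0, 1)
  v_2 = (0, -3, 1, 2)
Orthogonal basis:
  u_1 = (3, 3, 0, 1)
  u_2 = (21/19, -36/19, 1, 45/19)

Apply the Gram-Schmidt recurrence
  u_1 = v_1
  u_i = v_i − Σ_{j<i} ((v_i · u_j) / (u_j · u_j)) · u_j.

Step by step this gives:
  u_1 = (3, 3, 0, 1)
  u_2 = (21/19, -36/19, 1, 45/19)

Orthogonality check:
  u_2 · u_1 = 0 (should be 0)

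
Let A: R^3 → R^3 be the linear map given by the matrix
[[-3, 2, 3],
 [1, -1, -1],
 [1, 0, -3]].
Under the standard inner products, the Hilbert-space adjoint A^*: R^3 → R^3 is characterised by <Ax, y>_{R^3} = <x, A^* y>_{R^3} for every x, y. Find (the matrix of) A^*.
A^* = A^T =
[[-3, 1, 1],
 [2, -1, 0],
 [3, -1, -3]]

For real matrices with standard dot products, the defining identity <Ax, y> = <x, A^* y> gives (Ax)^T y = x^T (A^*) y, i.e. x^T A^T y = x^T (A^*) y. Since this holds for all x, y, we must have A^* = A^T. Therefore
A^* =
[[-3, 1, 1],
 [2, -1, 0],
 [3, -1, -3]].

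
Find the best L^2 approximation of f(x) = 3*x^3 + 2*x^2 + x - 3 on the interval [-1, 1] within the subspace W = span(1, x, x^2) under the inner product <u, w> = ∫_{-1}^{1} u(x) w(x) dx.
g(x) = 2*x^2 + 14*x/5 - 3

The best approximation g ∈ W is the orthogonal projection of f onto W. Writing g = a_0 + a_1 x + a_2 x^2, the coefficients solve the normal equations G · a = b where
  G_{ij} = <φ_i, φ_j> and b_i = <f, φ_i>, with φ_0 = 1, φ_1 = x, φ_2 = x^2.
G =
  [2, 0, 2/3]
  [0, 2/3, 0]
  [2/3, 0, 2/5],
b = (-14/3, 28/15, -6/5).
Solving gives a_0 = -3, a_1 = 14/5, a_2 = 2, so
  g(x) = 2*x^2 + 14*x/5 - 3.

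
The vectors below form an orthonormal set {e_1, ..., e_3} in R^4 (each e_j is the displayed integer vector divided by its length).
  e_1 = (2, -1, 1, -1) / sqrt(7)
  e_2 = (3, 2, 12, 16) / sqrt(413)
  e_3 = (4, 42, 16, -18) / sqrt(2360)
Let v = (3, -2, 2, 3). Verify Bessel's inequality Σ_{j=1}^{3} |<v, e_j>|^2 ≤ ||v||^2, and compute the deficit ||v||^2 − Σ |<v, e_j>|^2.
Σ |<v, e_j>|^2 = 251/10; ||v||^2 = 26; deficit = 9/10

Write each e_j = u_j / sqrt(<u_j, u_j>) where u_j is the displayed integer vector. Then <v, e_j> = <v, u_j> / sqrt(<u_j, u_j>), so |<v, e_j>|^2 = <v, u_j>^2 / <u_j, u_j>.
Coefficients: <v, e_1> = 7/sqrt(7), <v, e_2> = 77/sqrt(413), <v, e_3> = -94/sqrt(2360).
Square and sum: Σ |<v, e_j>|^2 = 251/10.
Compute ||v||^2 = v·v = 26.
Deficit = 26 − 251/10 = 9/10 ≥ 0, confirming Bessel's inequality. (The deficit equals ||v − Σ <v,e_j> e_j||^2, the squared distance from v to span{e_j}.)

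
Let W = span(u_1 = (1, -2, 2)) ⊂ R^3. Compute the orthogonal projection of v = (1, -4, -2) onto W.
proj_W(v) = (5/9, -10/9, 10/9)

Set up U = [u_1 | ... | u_1] ∈ R^(3×1). The projector onto W = col(U) is P = U (U^T U)^(-1) U^T.
Compute U^T U =
  [9],
and U^T v = (5).
Solve U^T U · c = U^T v for the coefficients: c = (5/9). The projection is proj_W(v) = U c.
Check: (v - proj_W(v)) · u_1 = 0  (should be 0).
Result: proj_W(v) = (5/9, -10/9, 10/9).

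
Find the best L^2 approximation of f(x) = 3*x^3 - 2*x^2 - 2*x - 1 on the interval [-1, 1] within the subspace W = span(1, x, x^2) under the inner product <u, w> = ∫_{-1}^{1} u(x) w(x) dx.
g(x) = -2*x^2 - x/5 - 1

The best approximation g ∈ W is the orthogonal projection of f onto W. Writing g = a_0 + a_1 x + a_2 x^2, the coefficients solve the normal equations G · a = b where
  G_{ij} = <φ_i, φ_j> and b_i = <f, φ_i>, with φ_0 = 1, φ_1 = x, φ_2 = x^2.
G =
  [2, 0, 2/3]
  [0, 2/3, 0]
  [2/3, 0, 2/5],
b = (-10/3, -2/15, -22/15).
Solving gives a_0 = -1, a_1 = -1/5, a_2 = -2, so
  g(x) = -2*x^2 - x/5 - 1.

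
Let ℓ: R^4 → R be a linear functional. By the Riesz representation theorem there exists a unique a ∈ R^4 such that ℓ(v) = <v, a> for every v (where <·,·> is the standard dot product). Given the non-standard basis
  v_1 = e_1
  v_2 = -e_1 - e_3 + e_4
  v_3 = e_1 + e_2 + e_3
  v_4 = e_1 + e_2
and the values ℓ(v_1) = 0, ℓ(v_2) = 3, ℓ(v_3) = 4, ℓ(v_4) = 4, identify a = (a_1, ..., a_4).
a = (0, 4, 0, 3)

Write a = (a_1, ..., a_4) in the standard basis. For each basis vector v_i, ℓ(v_i) = <v_i, a> is a linear equation in the a_j's. Collect the n equations into a matrix system V a = ℓ, where row i of V is v_i (expressed in the standard basis). Since V is invertible (lower-triangular with 1s on the diagonal, up to permutation), solve by back-substitution:
  V =
[[1, 0, 0, 0],
 [-1, 0, -1, 1],
 [1, 1, 1, 0],
 [1, 1, 0, 0]]
  V a = (0, 3, 4, 4)
Solving gives a = (0, 4, 0, 3).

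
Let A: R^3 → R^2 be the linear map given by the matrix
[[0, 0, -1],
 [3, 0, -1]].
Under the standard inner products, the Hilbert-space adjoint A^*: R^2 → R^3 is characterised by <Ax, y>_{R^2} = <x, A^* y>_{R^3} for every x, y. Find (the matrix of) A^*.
A^* = A^T =
[[0, 3],
 [0, 0],
 [-1, -1]]

For real matrices with standard dot products, the defining identity <Ax, y> = <x, A^* y> gives (Ax)^T y = x^T (A^*) y, i.e. x^T A^T y = x^T (A^*) y. Since this holds for all x, y, we must have A^* = A^T. Therefore
A^* =
[[0, 3],
 [0, 0],
 [-1, -1]].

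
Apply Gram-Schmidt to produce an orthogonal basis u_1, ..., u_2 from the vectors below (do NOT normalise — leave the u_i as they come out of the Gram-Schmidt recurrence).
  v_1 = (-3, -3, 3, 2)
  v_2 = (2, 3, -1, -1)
Orthogonal basis:
  u_1 = (-3, -3, 3, 2)
  u_2 = (2/31, 33/31, 29/31, 9/31)

Apply the Gram-Schmidt recurrence
  u_1 = v_1
  u_i = v_i − Σ_{j<i} ((v_i · u_j) / (u_j · u_j)) · u_j.

Step by step this gives:
  u_1 = (-3, -3, 3, 2)
  u_2 = (2/31, 33/31, 29/31, 9/31)

Orthogonality check:
  u_2 · u_1 = 0 (should be 0)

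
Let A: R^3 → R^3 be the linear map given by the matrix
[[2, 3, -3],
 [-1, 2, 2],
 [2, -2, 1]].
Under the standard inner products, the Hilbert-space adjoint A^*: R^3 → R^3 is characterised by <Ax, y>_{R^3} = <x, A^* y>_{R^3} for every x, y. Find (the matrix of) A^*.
A^* = A^T =
[[2, -1, 2],
 [3, 2, -2],
 [-3, 2, 1]]

For real matrices with standard dot products, the defining identity <Ax, y> = <x, A^* y> gives (Ax)^T y = x^T (A^*) y, i.e. x^T A^T y = x^T (A^*) y. Since this holds for all x, y, we must have A^* = A^T. Therefore
A^* =
[[2, -1, 2],
 [3, 2, -2],
 [-3, 2, 1]].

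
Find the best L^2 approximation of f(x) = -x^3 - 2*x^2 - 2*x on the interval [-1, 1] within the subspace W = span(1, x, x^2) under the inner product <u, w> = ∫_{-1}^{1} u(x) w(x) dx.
g(x) = -2*x^2 - 13*x/5

The best approximation g ∈ W is the orthogonal projection of f onto W. Writing g = a_0 + a_1 x + a_2 x^2, the coefficients solve the normal equations G · a = b where
  G_{ij} = <φ_i, φ_j> and b_i = <f, φ_i>, with φ_0 = 1, φ_1 = x, φ_2 = x^2.
G =
  [2, 0, 2/3]
  [0, 2/3, 0]
  [2/3, 0, 2/5],
b = (-4/3, -26/15, -4/5).
Solving gives a_0 = 0, a_1 = -13/5, a_2 = -2, so
  g(x) = -2*x^2 - 13*x/5.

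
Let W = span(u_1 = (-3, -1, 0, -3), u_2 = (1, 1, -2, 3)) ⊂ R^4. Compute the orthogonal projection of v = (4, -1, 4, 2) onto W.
proj_W(v) = (131/29, 10/29, 101/29, 30/29)

Set up U = [u_1 | ... | u_2] ∈ R^(4×2). The projector onto W = col(U) is P = U (U^T U)^(-1) U^T.
Compute U^T U =
  [19, -13]
  [-13, 15],
and U^T v = (-17, 1).
Solve U^T U · c = U^T v for the coefficients: c = (-121/58, -101/58). The projection is proj_W(v) = U c.
Check: (v - proj_W(v)) · u_1 = 0  (should be 0).
Check: (v - proj_W(v)) · u_2 = 0  (should be 0).
Result: proj_W(v) = (131/29, 10/29, 101/29, 30/29).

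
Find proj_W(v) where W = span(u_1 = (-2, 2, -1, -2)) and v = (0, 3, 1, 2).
proj_W(v) = (-2/13, 2/13, -1/13, -2/13)

Set up U = [u_1 | ... | u_1] ∈ R^(4×1). The projector onto W = col(U) is P = U (U^T U)^(-1) U^T.
Compute U^T U =
  [13],
and U^T v = (1).
Solve U^T U · c = U^T v for the coefficients: c = (1/13). The projection is proj_W(v) = U c.
Check: (v - proj_W(v)) · u_1 = 0  (should be 0).
Result: proj_W(v) = (-2/13, 2/13, -1/13, -2/13).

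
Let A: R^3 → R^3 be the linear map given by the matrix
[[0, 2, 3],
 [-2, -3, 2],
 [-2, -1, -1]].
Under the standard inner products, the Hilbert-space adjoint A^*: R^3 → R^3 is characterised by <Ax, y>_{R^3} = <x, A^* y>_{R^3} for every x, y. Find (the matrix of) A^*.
A^* = A^T =
[[0, -2, -2],
 [2, -3, -1],
 [3, 2, -1]]

For real matrices with standard dot products, the defining identity <Ax, y> = <x, A^* y> gives (Ax)^T y = x^T (A^*) y, i.e. x^T A^T y = x^T (A^*) y. Since this holds for all x, y, we must have A^* = A^T. Therefore
A^* =
[[0, -2, -2],
 [2, -3, -1],
 [3, 2, -1]].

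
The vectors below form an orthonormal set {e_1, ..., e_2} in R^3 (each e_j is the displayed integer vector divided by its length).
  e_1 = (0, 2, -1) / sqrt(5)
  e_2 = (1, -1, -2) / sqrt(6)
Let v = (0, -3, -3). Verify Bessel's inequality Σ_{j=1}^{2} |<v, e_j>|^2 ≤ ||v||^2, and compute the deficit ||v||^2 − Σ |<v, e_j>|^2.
Σ |<v, e_j>|^2 = 153/10; ||v||^2 = 18; deficit = 27/10

Write each e_j = u_j / sqrt(<u_j, u_j>) where u_j is the displayed integer vector. Then <v, e_j> = <v, u_j> / sqrt(<u_j, u_j>), so |<v, e_j>|^2 = <v, u_j>^2 / <u_j, u_j>.
Coefficients: <v, e_1> = -3/sqrt(5), <v, e_2> = 9/sqrt(6).
Square and sum: Σ |<v, e_j>|^2 = 153/10.
Compute ||v||^2 = v·v = 18.
Deficit = 18 − 153/10 = 27/10 ≥ 0, confirming Bessel's inequality. (The deficit equals ||v − Σ <v,e_j> e_j||^2, the squared distance from v to span{e_j}.)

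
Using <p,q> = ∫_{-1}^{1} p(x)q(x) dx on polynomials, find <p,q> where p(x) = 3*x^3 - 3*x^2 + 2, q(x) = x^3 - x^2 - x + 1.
<p,q> = 32/21

Expand the product: p(x)·q(x) = 3*x^6 - 6*x^5 + 8*x^3 - 5*x^2 - 2*x + 2.
∫_{-1}^{1} of each monomial x^k gives [2/(k+1) if k even, 0 if k odd]. Integrating term-by-term (or equivalently evaluating the antiderivative F(x) = 3*x^7/7 - x^6 + 2*x^4 - 5*x^3/3 - x^2 + 2*x at the endpoints):
  F(1) − F(−1) = 16/21 − (-16/21) = 32/21.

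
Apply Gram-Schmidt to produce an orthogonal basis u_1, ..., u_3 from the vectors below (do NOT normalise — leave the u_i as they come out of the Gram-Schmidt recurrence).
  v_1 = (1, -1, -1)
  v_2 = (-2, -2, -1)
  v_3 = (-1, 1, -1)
Orthogonal basis:
  u_1 = (1, -1, -1)
  u_2 = (-7/3, -5/3, -2/3)
  u_3 = (-4/13, 12/13, -16/13)

Apply the Gram-Schmidt recurrence
  u_1 = v_1
  u_i = v_i − Σ_{j<i} ((v_i · u_j) / (u_j · u_j)) · u_j.

Step by step this gives:
  u_1 = (1, -1, -1)
  u_2 = (-7/3, -5/3, -2/3)
  u_3 = (-4/13, 12/13, -16/13)

Orthogonality check:
  u_2 · u_1 = 0 (should be 0)
  u_3 · u_1 = 0 (should be 0)
  u_3 · u_2 = 0 (should be 0)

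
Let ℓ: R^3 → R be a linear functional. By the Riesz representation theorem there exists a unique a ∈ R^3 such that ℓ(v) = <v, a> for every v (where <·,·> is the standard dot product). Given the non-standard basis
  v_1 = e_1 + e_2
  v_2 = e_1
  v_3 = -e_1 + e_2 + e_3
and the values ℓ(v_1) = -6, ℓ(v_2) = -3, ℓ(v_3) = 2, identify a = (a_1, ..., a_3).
a = (-3, -3, 2)

Write a = (a_1, ..., a_3) in the standard basis. For each basis vector v_i, ℓ(v_i) = <v_i, a> is a linear equation in the a_j's. Collect the n equations into a matrix system V a = ℓ, where row i of V is v_i (expressed in the standard basis). Since V is invertible (lower-triangular with 1s on the diagonal, up to permutation), solve by back-substitution:
  V =
[[1, 1, 0],
 [1, 0, 0],
 [-1, 1, 1]]
  V a = (-6, -3, 2)
Solving gives a = (-3, -3, 2).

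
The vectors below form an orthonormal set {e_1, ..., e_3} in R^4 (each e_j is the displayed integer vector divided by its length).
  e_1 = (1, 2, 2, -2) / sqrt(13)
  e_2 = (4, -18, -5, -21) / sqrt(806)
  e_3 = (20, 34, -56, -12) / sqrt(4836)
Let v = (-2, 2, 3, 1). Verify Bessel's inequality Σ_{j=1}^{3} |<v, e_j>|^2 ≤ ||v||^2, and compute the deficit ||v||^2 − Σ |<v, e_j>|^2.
Σ |<v, e_j>|^2 = 604/39; ||v||^2 = 18; deficit = 98/39

Write each e_j = u_j / sqrt(<u_j, u_j>) where u_j is the displayed integer vector. Then <v, e_j> = <v, u_j> / sqrt(<u_j, u_j>), so |<v, e_j>|^2 = <v, u_j>^2 / <u_j, u_j>.
Coefficients: <v, e_1> = 6/sqrt(13), <v, e_2> = -80/sqrt(806), <v, e_3> = -152/sqrt(4836).
Square and sum: Σ |<v, e_j>|^2 = 604/39.
Compute ||v||^2 = v·v = 18.
Deficit = 18 − 604/39 = 98/39 ≥ 0, confirming Bessel's inequality. (The deficit equals ||v − Σ <v,e_j> e_j||^2, the squared distance from v to span{e_j}.)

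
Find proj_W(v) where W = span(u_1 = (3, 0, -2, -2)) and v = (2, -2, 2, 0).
proj_W(v) = (6/17, 0, -4/17, -4/17)

Set up U = [u_1 | ... | u_1] ∈ R^(4×1). The projector onto W = col(U) is P = U (U^T U)^(-1) U^T.
Compute U^T U =
  [17],
and U^T v = (2).
Solve U^T U · c = U^T v for the coefficients: c = (2/17). The projection is proj_W(v) = U c.
Check: (v - proj_W(v)) · u_1 = 0  (should be 0).
Result: proj_W(v) = (6/17, 0, -4/17, -4/17).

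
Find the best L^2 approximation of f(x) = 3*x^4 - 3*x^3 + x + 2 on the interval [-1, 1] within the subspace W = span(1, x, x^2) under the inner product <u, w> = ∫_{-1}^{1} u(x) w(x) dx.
g(x) = 18*x^2/7 - 4*x/5 + 61/35

The best approximation g ∈ W is the orthogonal projection of f onto W. Writing g = a_0 + a_1 x + a_2 x^2, the coefficients solve the normal equations G · a = b where
  G_{ij} = <φ_i, φ_j> and b_i = <f, φ_i>, with φ_0 = 1, φ_1 = x, φ_2 = x^2.
G =
  [2, 0, 2/3]
  [0, 2/3, 0]
  [2/3, 0, 2/5],
b = (26/5, -8/15, 46/21).
Solving gives a_0 = 61/35, a_1 = -4/5, a_2 = 18/7, so
  g(x) = 18*x^2/7 - 4*x/5 + 61/35.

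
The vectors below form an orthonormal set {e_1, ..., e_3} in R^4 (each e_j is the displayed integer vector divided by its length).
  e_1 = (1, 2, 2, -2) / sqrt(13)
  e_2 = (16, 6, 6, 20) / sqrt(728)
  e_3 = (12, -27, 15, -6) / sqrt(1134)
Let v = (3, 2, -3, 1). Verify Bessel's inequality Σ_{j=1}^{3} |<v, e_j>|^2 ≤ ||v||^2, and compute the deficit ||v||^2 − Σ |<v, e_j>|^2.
Σ |<v, e_j>|^2 = 86/9; ||v||^2 = 23; deficit = 121/9

Write each e_j = u_j / sqrt(<u_j, u_j>) where u_j is the displayed integer vector. Then <v, e_j> = <v, u_j> / sqrt(<u_j, u_j>), so |<v, e_j>|^2 = <v, u_j>^2 / <u_j, u_j>.
Coefficients: <v, e_1> = -1/sqrt(13), <v, e_2> = 62/sqrt(728), <v, e_3> = -69/sqrt(1134).
Square and sum: Σ |<v, e_j>|^2 = 86/9.
Compute ||v||^2 = v·v = 23.
Deficit = 23 − 86/9 = 121/9 ≥ 0, confirming Bessel's inequality. (The deficit equals ||v − Σ <v,e_j> e_j||^2, the squared distance from v to span{e_j}.)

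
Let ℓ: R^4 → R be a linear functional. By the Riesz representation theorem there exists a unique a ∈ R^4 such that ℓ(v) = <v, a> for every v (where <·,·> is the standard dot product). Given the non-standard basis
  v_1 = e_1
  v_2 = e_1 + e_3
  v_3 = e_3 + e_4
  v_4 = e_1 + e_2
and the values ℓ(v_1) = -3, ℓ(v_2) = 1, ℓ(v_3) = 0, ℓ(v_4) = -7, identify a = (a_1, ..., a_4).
a = (-3, -4, 4, -4)

Write a = (a_1, ..., a_4) in the standard basis. For each basis vector v_i, ℓ(v_i) = <v_i, a> is a linear equation in the a_j's. Collect the n equations into a matrix system V a = ℓ, where row i of V is v_i (expressed in the standard basis). Since V is invertible (lower-triangular with 1s on the diagonal, up to permutation), solve by back-substitution:
  V =
[[1, 0, 0, 0],
 [1, 0, 1, 0],
 [0, 0, 1, 1],
 [1, 1, 0, 0]]
  V a = (-3, 1, 0, -7)
Solving gives a = (-3, -4, 4, -4).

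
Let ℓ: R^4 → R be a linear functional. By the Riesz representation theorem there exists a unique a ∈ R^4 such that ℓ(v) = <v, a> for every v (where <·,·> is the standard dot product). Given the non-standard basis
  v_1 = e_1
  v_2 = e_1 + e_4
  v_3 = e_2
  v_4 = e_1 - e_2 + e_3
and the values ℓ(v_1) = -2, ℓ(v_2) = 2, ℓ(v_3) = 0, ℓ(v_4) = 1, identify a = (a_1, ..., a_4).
a = (-2, 0, 3, 4)

Write a = (a_1, ..., a_4) in the standard basis. For each basis vector v_i, ℓ(v_i) = <v_i, a> is a linear equation in the a_j's. Collect the n equations into a matrix system V a = ℓ, where row i of V is v_i (expressed in the standard basis). Since V is invertible (lower-triangular with 1s on the diagonal, up to permutation), solve by back-substitution:
  V =
[[1, 0, 0, 0],
 [1, 0, 0, 1],
 [0, 1, 0, 0],
 [1, -1, 1, 0]]
  V a = (-2, 2, 0, 1)
Solving gives a = (-2, 0, 3, 4).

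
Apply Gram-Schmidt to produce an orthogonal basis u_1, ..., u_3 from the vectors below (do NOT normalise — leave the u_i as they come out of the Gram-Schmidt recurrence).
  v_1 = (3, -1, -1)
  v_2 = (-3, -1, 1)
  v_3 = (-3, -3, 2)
Orthogonal basis:
  u_1 = (3, -1, -1)
  u_2 = (-6/11, -20/11, 2/11)
  u_3 = (3/10, 0, 9/10)

Apply the Gram-Schmidt recurrence
  u_1 = v_1
  u_i = v_i − Σ_{j<i} ((v_i · u_j) / (u_j · u_j)) · u_j.

Step by step this gives:
  u_1 = (3, -1, -1)
  u_2 = (-6/11, -20/11, 2/11)
  u_3 = (3/10, 0, 9/10)

Orthogonality check:
  u_2 · u_1 = 0 (should be 0)
  u_3 · u_1 = 0 (should be 0)
  u_3 · u_2 = 0 (should be 0)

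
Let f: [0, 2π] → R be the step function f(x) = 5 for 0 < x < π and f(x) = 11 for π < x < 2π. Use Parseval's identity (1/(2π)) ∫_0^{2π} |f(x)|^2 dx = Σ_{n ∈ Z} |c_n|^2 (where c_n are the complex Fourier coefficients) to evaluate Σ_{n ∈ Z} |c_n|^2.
Σ |c_n|^2 = 73

Parseval equates the L^2 energy of f (normalised by 1/(2π)) with the ℓ^2 sum of its Fourier coefficients: (1/(2π)) ∫_0^{2π} |f|^2 = Σ |c_n|^2.
Compute the left side: (1/(2π)) [∫_0^π 5^2 dx + ∫_π^{2π} 11^2 dx] = (1/(2π)) · (25π + 121π) = (25 + 121)/2 = 73.
So Σ_{n ∈ Z} |c_n|^2 = 73.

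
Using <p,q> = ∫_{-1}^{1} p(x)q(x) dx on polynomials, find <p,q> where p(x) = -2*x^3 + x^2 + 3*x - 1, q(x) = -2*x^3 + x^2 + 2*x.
<p,q> = 92/105

Expand the product: p(x)·q(x) = 4*x^6 - 4*x^5 - 9*x^4 + 7*x^3 + 5*x^2 - 2*x.
∫_{-1}^{1} of each monomial x^k gives [2/(k+1) if k even, 0 if k odd]. Integrating term-by-term (or equivalently evaluating the antiderivative F(x) = 4*x^7/7 - 2*x^6/3 - 9*x^5/5 + 7*x^4/4 + 5*x^3/3 - x^2 at the endpoints):
  F(1) − F(−1) = 73/140 − (-149/420) = 92/105.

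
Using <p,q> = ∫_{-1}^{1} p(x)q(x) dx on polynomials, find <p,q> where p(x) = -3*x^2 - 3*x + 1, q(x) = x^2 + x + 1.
<p,q> = -38/15

Expand the product: p(x)·q(x) = -3*x^4 - 6*x^3 - 5*x^2 - 2*x + 1.
∫_{-1}^{1} of each monomial x^k gives [2/(k+1) if k even, 0 if k odd]. Integrating term-by-term (or equivalently evaluating the antiderivative F(x) = -3*x^5/5 - 3*x^4/2 - 5*x^3/3 - x^2 + x at the endpoints):
  F(1) − F(−1) = -113/30 − (-37/30) = -38/15.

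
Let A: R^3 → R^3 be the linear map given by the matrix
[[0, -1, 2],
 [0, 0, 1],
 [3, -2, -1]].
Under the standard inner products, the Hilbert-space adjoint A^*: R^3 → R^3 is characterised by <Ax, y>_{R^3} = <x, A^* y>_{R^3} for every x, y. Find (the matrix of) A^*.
A^* = A^T =
[[0, 0, 3],
 [-1, 0, -2],
 [2, 1, -1]]

For real matrices with standard dot products, the defining identity <Ax, y> = <x, A^* y> gives (Ax)^T y = x^T (A^*) y, i.e. x^T A^T y = x^T (A^*) y. Since this holds for all x, y, we must have A^* = A^T. Therefore
A^* =
[[0, 0, 3],
 [-1, 0, -2],
 [2, 1, -1]].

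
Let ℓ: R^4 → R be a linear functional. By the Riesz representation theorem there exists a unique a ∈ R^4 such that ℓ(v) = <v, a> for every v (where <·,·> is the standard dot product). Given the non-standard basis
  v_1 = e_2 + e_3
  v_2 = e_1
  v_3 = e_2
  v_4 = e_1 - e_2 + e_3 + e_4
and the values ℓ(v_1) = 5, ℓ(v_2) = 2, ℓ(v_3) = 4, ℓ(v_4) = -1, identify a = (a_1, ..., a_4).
a = (2, 4, 1, 0)

Write a = (a_1, ..., a_4) in the standard basis. For each basis vector v_i, ℓ(v_i) = <v_i, a> is a linear equation in the a_j's. Collect the n equations into a matrix system V a = ℓ, where row i of V is v_i (expressed in the standard basis). Since V is invertible (lower-triangular with 1s on the diagonal, up to permutation), solve by back-substitution:
  V =
[[0, 1, 1, 0],
 [1, 0, 0, 0],
 [0, 1, 0, 0],
 [1, -1, 1, 1]]
  V a = (5, 2, 4, -1)
Solving gives a = (2, 4, 1, 0).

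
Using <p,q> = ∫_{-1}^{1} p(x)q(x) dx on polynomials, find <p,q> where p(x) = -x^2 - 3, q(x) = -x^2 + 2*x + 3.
<p,q> = -88/5

Expand the product: p(x)·q(x) = x^4 - 2*x^3 - 6*x - 9.
∫_{-1}^{1} of each monomial x^k gives [2/(k+1) if k even, 0 if k odd]. Integrating term-by-term (or equivalently evaluating the antiderivative F(x) = x^5/5 - x^4/2 - 3*x^2 - 9*x at the endpoints):
  F(1) − F(−1) = -123/10 − (53/10) = -88/5.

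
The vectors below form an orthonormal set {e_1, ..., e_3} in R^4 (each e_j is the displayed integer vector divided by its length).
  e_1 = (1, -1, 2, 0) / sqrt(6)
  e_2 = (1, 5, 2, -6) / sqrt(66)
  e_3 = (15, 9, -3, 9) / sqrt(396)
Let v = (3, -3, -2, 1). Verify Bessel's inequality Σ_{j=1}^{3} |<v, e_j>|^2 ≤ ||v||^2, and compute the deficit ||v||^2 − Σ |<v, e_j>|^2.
Σ |<v, e_j>|^2 = 43/4; ||v||^2 = 23; deficit = 49/4

Write each e_j = u_j / sqrt(<u_j, u_j>) where u_j is the displayed integer vector. Then <v, e_j> = <v, u_j> / sqrt(<u_j, u_j>), so |<v, e_j>|^2 = <v, u_j>^2 / <u_j, u_j>.
Coefficients: <v, e_1> = 2/sqrt(6), <v, e_2> = -22/sqrt(66), <v, e_3> = 33/sqrt(396).
Square and sum: Σ |<v, e_j>|^2 = 43/4.
Compute ||v||^2 = v·v = 23.
Deficit = 23 − 43/4 = 49/4 ≥ 0, confirming Bessel's inequality. (The deficit equals ||v − Σ <v,e_j> e_j||^2, the squared distance from v to span{e_j}.)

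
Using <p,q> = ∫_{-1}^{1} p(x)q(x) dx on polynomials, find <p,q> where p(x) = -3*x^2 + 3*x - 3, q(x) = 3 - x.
<p,q> = -26

Expand the product: p(x)·q(x) = 3*x^3 - 12*x^2 + 12*x - 9.
∫_{-1}^{1} of each monomial x^k gives [2/(k+1) if k even, 0 if k odd]. Integrating term-by-term (or equivalently evaluating the antiderivative F(x) = 3*x^4/4 - 4*x^3 + 6*x^2 - 9*x at the endpoints):
  F(1) − F(−1) = -25/4 − (79/4) = -26.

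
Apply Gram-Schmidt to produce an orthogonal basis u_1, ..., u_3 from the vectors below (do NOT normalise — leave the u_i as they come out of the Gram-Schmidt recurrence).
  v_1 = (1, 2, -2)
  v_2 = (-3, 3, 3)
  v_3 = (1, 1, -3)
Orthogonal basis:
  u_1 = (1, 2, -2)
  u_2 = (-8/3, 11/3, 7/3)
  u_3 = (-8/13, -2/13, -6/13)

Apply the Gram-Schmidt recurrence
  u_1 = v_1
  u_i = v_i − Σ_{j<i} ((v_i · u_j) / (u_j · u_j)) · u_j.

Step by step this gives:
  u_1 = (1, 2, -2)
  u_2 = (-8/3, 11/3, 7/3)
  u_3 = (-8/13, -2/13, -6/13)

Orthogonality check:
  u_2 · u_1 = 0 (should be 0)
  u_3 · u_1 = 0 (should be 0)
  u_3 · u_2 = 0 (should be 0)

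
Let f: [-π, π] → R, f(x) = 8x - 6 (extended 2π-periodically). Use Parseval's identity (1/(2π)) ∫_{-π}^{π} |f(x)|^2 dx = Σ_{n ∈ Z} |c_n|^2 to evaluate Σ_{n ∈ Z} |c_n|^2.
Σ |c_n|^2 = 64π^2/3 + 36

Expand and integrate term by term over [-π, π]:
  ∫ (8x)^2 dx = 64·(2π^3/3); ∫ 2·8·(-6)·x dx = 0 (odd integrand); ∫ (-6)^2 dx = 36·2π.
So (1/(2π)) ∫_{-π}^{π} (8x - 6)^2 dx = 64π^2/3 + 36 = 64π^2/3 + 36.
Parseval ⇒ Σ |c_n|^2 = 64π^2/3 + 36.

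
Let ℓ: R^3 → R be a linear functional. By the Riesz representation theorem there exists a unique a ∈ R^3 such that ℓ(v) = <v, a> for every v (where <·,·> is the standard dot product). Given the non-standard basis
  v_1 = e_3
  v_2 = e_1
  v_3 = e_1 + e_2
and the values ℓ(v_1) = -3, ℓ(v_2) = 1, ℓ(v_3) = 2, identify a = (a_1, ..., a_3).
a = (1, 1, -3)

Write a = (a_1, ..., a_3) in the standard basis. For each basis vector v_i, ℓ(v_i) = <v_i, a> is a linear equation in the a_j's. Collect the n equations into a matrix system V a = ℓ, where row i of V is v_i (expressed in the standard basis). Since V is invertible (lower-triangular with 1s on the diagonal, up to permutation), solve by back-substitution:
  V =
[[0, 0, 1],
 [1, 0, 0],
 [1, 1, 0]]
  V a = (-3, 1, 2)
Solving gives a = (1, 1, -3).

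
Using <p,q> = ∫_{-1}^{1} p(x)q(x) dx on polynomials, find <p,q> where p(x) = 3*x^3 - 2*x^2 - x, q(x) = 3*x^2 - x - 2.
<p,q> = -4/15

Expand the product: p(x)·q(x) = 9*x^5 - 9*x^4 - 7*x^3 + 5*x^2 + 2*x.
∫_{-1}^{1} of each monomial x^k gives [2/(k+1) if k even, 0 if k odd]. Integrating term-by-term (or equivalently evaluating the antiderivative F(x) = 3*x^6/2 - 9*x^5/5 - 7*x^4/4 + 5*x^3/3 + x^2 at the endpoints):
  F(1) − F(−1) = 37/60 − (53/60) = -4/15.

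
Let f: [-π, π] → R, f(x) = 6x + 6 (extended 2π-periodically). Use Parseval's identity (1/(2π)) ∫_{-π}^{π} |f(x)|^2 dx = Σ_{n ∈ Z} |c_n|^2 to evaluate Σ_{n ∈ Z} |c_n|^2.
Σ |c_n|^2 = 12π^2 + 36

Expand and integrate term by term over [-π, π]:
  ∫ (6x)^2 dx = 36·(2π^3/3); ∫ 2·6·(6)·x dx = 0 (odd integrand); ∫ 6^2 dx = 36·2π.
So (1/(2π)) ∫_{-π}^{π} (6x + 6)^2 dx = 36π^2/3 + 36 = 12π^2 + 36.
Parseval ⇒ Σ |c_n|^2 = 12π^2 + 36.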